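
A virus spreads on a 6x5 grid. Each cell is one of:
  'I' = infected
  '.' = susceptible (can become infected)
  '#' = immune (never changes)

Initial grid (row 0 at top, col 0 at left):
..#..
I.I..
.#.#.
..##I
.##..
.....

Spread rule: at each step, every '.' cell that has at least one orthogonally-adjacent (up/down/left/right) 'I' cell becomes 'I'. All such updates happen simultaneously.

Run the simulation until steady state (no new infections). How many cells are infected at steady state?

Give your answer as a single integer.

Step 0 (initial): 3 infected
Step 1: +7 new -> 10 infected
Step 2: +6 new -> 16 infected
Step 3: +4 new -> 20 infected
Step 4: +2 new -> 22 infected
Step 5: +1 new -> 23 infected
Step 6: +0 new -> 23 infected

Answer: 23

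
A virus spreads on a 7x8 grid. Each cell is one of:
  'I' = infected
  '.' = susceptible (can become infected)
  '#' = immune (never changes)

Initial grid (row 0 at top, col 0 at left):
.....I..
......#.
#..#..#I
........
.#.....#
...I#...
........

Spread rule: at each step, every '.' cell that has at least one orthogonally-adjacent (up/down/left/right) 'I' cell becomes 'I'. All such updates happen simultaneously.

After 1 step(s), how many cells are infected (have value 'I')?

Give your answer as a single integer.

Answer: 11

Derivation:
Step 0 (initial): 3 infected
Step 1: +8 new -> 11 infected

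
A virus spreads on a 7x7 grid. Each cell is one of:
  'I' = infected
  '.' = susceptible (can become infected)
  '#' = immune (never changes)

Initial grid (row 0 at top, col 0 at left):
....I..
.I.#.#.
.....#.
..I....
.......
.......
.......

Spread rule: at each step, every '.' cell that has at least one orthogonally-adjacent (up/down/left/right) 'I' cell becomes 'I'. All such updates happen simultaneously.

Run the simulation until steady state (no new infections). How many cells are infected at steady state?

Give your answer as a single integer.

Answer: 46

Derivation:
Step 0 (initial): 3 infected
Step 1: +11 new -> 14 infected
Step 2: +11 new -> 25 infected
Step 3: +7 new -> 32 infected
Step 4: +7 new -> 39 infected
Step 5: +4 new -> 43 infected
Step 6: +2 new -> 45 infected
Step 7: +1 new -> 46 infected
Step 8: +0 new -> 46 infected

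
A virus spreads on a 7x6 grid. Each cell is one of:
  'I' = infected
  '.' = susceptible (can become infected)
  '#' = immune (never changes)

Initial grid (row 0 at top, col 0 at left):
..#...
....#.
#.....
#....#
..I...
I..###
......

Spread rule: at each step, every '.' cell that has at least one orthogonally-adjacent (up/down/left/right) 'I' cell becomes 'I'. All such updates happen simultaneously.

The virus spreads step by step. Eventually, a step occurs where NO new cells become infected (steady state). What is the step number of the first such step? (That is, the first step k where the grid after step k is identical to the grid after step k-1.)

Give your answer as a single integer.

Step 0 (initial): 2 infected
Step 1: +7 new -> 9 infected
Step 2: +6 new -> 15 infected
Step 3: +6 new -> 21 infected
Step 4: +4 new -> 25 infected
Step 5: +5 new -> 30 infected
Step 6: +3 new -> 33 infected
Step 7: +1 new -> 34 infected
Step 8: +0 new -> 34 infected

Answer: 8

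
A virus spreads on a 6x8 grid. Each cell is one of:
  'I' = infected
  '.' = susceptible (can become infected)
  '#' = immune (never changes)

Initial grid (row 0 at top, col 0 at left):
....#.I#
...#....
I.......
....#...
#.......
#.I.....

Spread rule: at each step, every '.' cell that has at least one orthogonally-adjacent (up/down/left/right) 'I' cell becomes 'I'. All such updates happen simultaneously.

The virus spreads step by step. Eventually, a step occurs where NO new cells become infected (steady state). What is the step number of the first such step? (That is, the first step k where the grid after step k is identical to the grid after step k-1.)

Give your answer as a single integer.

Step 0 (initial): 3 infected
Step 1: +8 new -> 11 infected
Step 2: +11 new -> 22 infected
Step 3: +10 new -> 32 infected
Step 4: +7 new -> 39 infected
Step 5: +3 new -> 42 infected
Step 6: +0 new -> 42 infected

Answer: 6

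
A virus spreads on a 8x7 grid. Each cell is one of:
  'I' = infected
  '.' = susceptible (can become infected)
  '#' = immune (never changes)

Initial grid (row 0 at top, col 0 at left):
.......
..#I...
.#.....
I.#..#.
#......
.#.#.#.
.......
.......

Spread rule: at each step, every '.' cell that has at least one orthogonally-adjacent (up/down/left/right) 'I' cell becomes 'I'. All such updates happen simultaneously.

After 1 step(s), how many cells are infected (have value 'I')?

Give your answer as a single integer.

Answer: 7

Derivation:
Step 0 (initial): 2 infected
Step 1: +5 new -> 7 infected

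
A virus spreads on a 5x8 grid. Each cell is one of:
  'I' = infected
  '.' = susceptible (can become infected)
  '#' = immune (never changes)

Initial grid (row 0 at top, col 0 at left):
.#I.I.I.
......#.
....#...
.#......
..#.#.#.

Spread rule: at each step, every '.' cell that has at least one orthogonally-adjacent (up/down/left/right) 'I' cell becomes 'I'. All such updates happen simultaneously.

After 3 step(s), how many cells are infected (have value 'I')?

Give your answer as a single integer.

Step 0 (initial): 3 infected
Step 1: +5 new -> 8 infected
Step 2: +5 new -> 13 infected
Step 3: +6 new -> 19 infected

Answer: 19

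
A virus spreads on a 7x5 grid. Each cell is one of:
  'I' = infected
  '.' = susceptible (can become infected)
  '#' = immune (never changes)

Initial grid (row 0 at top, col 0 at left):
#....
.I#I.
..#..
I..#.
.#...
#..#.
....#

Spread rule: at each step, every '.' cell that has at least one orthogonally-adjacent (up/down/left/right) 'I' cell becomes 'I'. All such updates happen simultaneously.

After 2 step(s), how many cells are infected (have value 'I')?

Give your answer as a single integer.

Answer: 16

Derivation:
Step 0 (initial): 3 infected
Step 1: +9 new -> 12 infected
Step 2: +4 new -> 16 infected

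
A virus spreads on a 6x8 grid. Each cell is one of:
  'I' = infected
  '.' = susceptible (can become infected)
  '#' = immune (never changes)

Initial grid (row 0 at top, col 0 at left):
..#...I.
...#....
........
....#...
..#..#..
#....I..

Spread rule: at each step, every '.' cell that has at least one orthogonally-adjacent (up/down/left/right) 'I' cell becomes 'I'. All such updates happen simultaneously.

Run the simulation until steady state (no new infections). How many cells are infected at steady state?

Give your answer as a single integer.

Answer: 42

Derivation:
Step 0 (initial): 2 infected
Step 1: +5 new -> 7 infected
Step 2: +8 new -> 15 infected
Step 3: +8 new -> 23 infected
Step 4: +5 new -> 28 infected
Step 5: +3 new -> 31 infected
Step 6: +3 new -> 34 infected
Step 7: +3 new -> 37 infected
Step 8: +2 new -> 39 infected
Step 9: +2 new -> 41 infected
Step 10: +1 new -> 42 infected
Step 11: +0 new -> 42 infected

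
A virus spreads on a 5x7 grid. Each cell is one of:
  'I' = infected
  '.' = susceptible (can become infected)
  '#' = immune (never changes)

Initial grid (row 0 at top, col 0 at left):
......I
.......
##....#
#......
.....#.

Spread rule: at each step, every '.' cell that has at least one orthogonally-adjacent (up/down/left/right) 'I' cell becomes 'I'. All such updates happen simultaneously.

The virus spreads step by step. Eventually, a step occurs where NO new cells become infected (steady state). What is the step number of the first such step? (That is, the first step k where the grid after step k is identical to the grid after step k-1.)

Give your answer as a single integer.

Step 0 (initial): 1 infected
Step 1: +2 new -> 3 infected
Step 2: +2 new -> 5 infected
Step 3: +3 new -> 8 infected
Step 4: +4 new -> 12 infected
Step 5: +5 new -> 17 infected
Step 6: +6 new -> 23 infected
Step 7: +3 new -> 26 infected
Step 8: +2 new -> 28 infected
Step 9: +1 new -> 29 infected
Step 10: +1 new -> 30 infected
Step 11: +0 new -> 30 infected

Answer: 11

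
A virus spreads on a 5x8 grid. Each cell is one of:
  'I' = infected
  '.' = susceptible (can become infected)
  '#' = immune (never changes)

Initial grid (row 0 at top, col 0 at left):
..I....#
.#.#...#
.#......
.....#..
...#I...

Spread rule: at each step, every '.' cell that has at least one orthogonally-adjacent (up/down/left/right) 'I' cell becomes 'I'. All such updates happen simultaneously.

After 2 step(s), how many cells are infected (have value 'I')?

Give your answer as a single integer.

Step 0 (initial): 2 infected
Step 1: +5 new -> 7 infected
Step 2: +6 new -> 13 infected

Answer: 13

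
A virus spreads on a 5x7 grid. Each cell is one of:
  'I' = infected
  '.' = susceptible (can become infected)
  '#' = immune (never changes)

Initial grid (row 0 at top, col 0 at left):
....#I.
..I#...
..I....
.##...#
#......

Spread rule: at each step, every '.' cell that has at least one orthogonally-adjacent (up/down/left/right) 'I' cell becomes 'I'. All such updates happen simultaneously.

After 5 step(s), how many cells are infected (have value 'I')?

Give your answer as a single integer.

Answer: 29

Derivation:
Step 0 (initial): 3 infected
Step 1: +6 new -> 9 infected
Step 2: +9 new -> 18 infected
Step 3: +6 new -> 24 infected
Step 4: +3 new -> 27 infected
Step 5: +2 new -> 29 infected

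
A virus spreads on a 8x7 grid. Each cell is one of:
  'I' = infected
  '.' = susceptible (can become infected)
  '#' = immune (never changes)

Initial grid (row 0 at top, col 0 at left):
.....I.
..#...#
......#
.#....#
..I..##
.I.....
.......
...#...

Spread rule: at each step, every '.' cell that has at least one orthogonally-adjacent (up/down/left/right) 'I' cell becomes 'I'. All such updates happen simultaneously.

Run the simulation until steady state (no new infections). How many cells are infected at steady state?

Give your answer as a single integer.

Step 0 (initial): 3 infected
Step 1: +9 new -> 12 infected
Step 2: +11 new -> 23 infected
Step 3: +12 new -> 35 infected
Step 4: +5 new -> 40 infected
Step 5: +5 new -> 45 infected
Step 6: +2 new -> 47 infected
Step 7: +1 new -> 48 infected
Step 8: +0 new -> 48 infected

Answer: 48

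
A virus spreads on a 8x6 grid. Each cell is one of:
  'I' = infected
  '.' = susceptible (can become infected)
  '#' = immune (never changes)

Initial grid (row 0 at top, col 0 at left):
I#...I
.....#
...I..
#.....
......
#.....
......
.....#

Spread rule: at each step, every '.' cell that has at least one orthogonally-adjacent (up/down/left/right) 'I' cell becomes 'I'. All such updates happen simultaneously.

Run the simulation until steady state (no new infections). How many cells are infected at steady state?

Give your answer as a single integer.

Answer: 43

Derivation:
Step 0 (initial): 3 infected
Step 1: +6 new -> 9 infected
Step 2: +10 new -> 19 infected
Step 3: +6 new -> 25 infected
Step 4: +5 new -> 30 infected
Step 5: +6 new -> 36 infected
Step 6: +4 new -> 40 infected
Step 7: +2 new -> 42 infected
Step 8: +1 new -> 43 infected
Step 9: +0 new -> 43 infected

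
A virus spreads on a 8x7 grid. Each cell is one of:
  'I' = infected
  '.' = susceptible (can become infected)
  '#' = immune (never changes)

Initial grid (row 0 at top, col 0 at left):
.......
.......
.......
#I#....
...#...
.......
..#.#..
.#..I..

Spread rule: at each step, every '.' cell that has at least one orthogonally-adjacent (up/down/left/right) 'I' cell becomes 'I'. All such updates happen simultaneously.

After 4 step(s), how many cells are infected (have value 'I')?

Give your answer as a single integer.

Answer: 35

Derivation:
Step 0 (initial): 2 infected
Step 1: +4 new -> 6 infected
Step 2: +10 new -> 16 infected
Step 3: +10 new -> 26 infected
Step 4: +9 new -> 35 infected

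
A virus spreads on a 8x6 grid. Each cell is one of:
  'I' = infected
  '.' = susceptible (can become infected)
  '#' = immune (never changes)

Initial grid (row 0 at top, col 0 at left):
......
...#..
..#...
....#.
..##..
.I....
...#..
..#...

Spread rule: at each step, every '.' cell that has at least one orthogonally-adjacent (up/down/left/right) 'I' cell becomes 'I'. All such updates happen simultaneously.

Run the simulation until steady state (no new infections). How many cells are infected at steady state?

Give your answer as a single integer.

Answer: 41

Derivation:
Step 0 (initial): 1 infected
Step 1: +4 new -> 5 infected
Step 2: +6 new -> 11 infected
Step 3: +5 new -> 16 infected
Step 4: +6 new -> 22 infected
Step 5: +7 new -> 29 infected
Step 6: +6 new -> 35 infected
Step 7: +3 new -> 38 infected
Step 8: +2 new -> 40 infected
Step 9: +1 new -> 41 infected
Step 10: +0 new -> 41 infected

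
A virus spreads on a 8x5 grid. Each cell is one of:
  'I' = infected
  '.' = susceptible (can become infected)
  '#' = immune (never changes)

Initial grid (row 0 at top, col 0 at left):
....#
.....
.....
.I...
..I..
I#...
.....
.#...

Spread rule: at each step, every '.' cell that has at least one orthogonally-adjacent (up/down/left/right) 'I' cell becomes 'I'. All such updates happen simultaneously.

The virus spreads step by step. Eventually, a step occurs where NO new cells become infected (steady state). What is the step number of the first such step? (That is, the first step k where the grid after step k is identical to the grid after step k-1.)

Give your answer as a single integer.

Answer: 6

Derivation:
Step 0 (initial): 3 infected
Step 1: +8 new -> 11 infected
Step 2: +9 new -> 20 infected
Step 3: +8 new -> 28 infected
Step 4: +6 new -> 34 infected
Step 5: +3 new -> 37 infected
Step 6: +0 new -> 37 infected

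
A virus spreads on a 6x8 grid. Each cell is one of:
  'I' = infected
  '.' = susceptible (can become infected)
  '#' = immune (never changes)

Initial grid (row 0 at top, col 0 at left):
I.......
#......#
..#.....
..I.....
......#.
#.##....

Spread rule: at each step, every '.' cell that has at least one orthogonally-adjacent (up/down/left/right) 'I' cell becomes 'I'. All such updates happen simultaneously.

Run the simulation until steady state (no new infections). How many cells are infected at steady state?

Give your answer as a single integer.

Step 0 (initial): 2 infected
Step 1: +4 new -> 6 infected
Step 2: +8 new -> 14 infected
Step 3: +9 new -> 23 infected
Step 4: +6 new -> 29 infected
Step 5: +5 new -> 34 infected
Step 6: +5 new -> 39 infected
Step 7: +2 new -> 41 infected
Step 8: +0 new -> 41 infected

Answer: 41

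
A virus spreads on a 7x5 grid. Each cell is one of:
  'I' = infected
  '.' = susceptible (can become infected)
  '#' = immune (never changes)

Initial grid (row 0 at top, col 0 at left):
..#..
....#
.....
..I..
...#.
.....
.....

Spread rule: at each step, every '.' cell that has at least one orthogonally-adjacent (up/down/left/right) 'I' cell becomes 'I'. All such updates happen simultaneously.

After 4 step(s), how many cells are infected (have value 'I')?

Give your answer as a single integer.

Answer: 28

Derivation:
Step 0 (initial): 1 infected
Step 1: +4 new -> 5 infected
Step 2: +7 new -> 12 infected
Step 3: +9 new -> 21 infected
Step 4: +7 new -> 28 infected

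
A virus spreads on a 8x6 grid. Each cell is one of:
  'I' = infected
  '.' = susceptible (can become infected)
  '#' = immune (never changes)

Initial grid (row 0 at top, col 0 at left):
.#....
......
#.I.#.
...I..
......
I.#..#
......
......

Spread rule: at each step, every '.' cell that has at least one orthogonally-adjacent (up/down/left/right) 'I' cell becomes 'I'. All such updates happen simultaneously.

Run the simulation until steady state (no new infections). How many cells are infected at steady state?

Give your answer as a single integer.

Answer: 43

Derivation:
Step 0 (initial): 3 infected
Step 1: +9 new -> 12 infected
Step 2: +12 new -> 24 infected
Step 3: +9 new -> 33 infected
Step 4: +6 new -> 39 infected
Step 5: +3 new -> 42 infected
Step 6: +1 new -> 43 infected
Step 7: +0 new -> 43 infected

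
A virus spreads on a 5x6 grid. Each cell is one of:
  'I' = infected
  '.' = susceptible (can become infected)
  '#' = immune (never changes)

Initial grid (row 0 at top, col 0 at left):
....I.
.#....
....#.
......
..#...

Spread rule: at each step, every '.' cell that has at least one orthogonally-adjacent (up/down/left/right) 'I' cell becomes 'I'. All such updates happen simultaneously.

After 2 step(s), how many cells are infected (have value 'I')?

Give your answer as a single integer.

Answer: 7

Derivation:
Step 0 (initial): 1 infected
Step 1: +3 new -> 4 infected
Step 2: +3 new -> 7 infected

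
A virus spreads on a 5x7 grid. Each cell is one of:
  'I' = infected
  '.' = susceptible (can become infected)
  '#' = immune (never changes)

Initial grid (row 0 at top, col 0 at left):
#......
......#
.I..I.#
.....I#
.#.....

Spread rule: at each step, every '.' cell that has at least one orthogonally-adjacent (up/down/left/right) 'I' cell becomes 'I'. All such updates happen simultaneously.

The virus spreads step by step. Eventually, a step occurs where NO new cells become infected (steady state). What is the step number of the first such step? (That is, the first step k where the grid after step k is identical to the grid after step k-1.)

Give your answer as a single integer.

Step 0 (initial): 3 infected
Step 1: +9 new -> 12 infected
Step 2: +11 new -> 23 infected
Step 3: +6 new -> 29 infected
Step 4: +1 new -> 30 infected
Step 5: +0 new -> 30 infected

Answer: 5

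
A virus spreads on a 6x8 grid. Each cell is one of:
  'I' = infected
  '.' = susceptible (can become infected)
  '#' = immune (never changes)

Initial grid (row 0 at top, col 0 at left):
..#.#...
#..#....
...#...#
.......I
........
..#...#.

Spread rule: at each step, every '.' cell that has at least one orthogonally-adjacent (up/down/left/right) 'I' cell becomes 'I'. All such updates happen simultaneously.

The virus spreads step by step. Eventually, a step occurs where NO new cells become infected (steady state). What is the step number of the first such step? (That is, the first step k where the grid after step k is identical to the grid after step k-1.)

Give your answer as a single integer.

Answer: 11

Derivation:
Step 0 (initial): 1 infected
Step 1: +2 new -> 3 infected
Step 2: +4 new -> 7 infected
Step 3: +4 new -> 11 infected
Step 4: +7 new -> 18 infected
Step 5: +6 new -> 24 infected
Step 6: +4 new -> 28 infected
Step 7: +4 new -> 32 infected
Step 8: +4 new -> 36 infected
Step 9: +2 new -> 38 infected
Step 10: +1 new -> 39 infected
Step 11: +0 new -> 39 infected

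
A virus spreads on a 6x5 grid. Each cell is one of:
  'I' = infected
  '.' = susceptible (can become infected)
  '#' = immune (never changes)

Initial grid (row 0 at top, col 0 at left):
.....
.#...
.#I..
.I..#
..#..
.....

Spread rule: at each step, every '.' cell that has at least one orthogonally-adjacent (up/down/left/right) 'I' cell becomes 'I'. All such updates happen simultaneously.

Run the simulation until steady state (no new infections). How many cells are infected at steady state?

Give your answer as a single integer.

Step 0 (initial): 2 infected
Step 1: +5 new -> 7 infected
Step 2: +7 new -> 14 infected
Step 3: +7 new -> 21 infected
Step 4: +4 new -> 25 infected
Step 5: +1 new -> 26 infected
Step 6: +0 new -> 26 infected

Answer: 26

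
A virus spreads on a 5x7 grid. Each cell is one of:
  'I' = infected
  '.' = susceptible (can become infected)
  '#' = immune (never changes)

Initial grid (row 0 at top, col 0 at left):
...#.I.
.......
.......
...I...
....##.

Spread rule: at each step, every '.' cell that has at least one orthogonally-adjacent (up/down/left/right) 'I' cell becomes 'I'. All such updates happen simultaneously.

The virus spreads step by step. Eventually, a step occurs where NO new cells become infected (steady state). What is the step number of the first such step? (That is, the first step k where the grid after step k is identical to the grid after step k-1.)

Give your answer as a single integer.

Step 0 (initial): 2 infected
Step 1: +7 new -> 9 infected
Step 2: +9 new -> 18 infected
Step 3: +6 new -> 24 infected
Step 4: +5 new -> 29 infected
Step 5: +2 new -> 31 infected
Step 6: +1 new -> 32 infected
Step 7: +0 new -> 32 infected

Answer: 7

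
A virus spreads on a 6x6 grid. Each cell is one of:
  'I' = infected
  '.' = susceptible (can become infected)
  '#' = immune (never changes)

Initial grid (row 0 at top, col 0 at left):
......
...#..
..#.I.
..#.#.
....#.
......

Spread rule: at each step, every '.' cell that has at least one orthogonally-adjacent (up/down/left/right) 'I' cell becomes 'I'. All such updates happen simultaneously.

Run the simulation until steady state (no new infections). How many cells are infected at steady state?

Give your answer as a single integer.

Answer: 31

Derivation:
Step 0 (initial): 1 infected
Step 1: +3 new -> 4 infected
Step 2: +4 new -> 8 infected
Step 3: +4 new -> 12 infected
Step 4: +4 new -> 16 infected
Step 5: +5 new -> 21 infected
Step 6: +5 new -> 26 infected
Step 7: +4 new -> 30 infected
Step 8: +1 new -> 31 infected
Step 9: +0 new -> 31 infected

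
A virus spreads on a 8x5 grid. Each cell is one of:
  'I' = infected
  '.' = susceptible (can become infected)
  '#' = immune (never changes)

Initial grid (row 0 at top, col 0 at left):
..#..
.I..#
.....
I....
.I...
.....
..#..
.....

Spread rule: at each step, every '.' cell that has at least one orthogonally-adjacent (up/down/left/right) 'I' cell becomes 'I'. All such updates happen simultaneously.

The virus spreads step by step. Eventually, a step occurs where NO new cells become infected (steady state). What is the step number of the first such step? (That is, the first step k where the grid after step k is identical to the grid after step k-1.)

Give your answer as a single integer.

Step 0 (initial): 3 infected
Step 1: +9 new -> 12 infected
Step 2: +8 new -> 20 infected
Step 3: +7 new -> 27 infected
Step 4: +7 new -> 34 infected
Step 5: +2 new -> 36 infected
Step 6: +1 new -> 37 infected
Step 7: +0 new -> 37 infected

Answer: 7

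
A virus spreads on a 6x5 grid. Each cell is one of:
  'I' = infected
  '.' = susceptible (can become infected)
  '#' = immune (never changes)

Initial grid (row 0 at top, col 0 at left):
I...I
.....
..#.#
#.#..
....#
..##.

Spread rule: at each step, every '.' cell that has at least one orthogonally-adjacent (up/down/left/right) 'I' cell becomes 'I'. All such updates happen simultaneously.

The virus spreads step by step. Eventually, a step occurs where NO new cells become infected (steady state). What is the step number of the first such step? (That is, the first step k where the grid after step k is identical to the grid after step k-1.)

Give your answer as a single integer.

Answer: 8

Derivation:
Step 0 (initial): 2 infected
Step 1: +4 new -> 6 infected
Step 2: +4 new -> 10 infected
Step 3: +3 new -> 13 infected
Step 4: +2 new -> 15 infected
Step 5: +3 new -> 18 infected
Step 6: +3 new -> 21 infected
Step 7: +1 new -> 22 infected
Step 8: +0 new -> 22 infected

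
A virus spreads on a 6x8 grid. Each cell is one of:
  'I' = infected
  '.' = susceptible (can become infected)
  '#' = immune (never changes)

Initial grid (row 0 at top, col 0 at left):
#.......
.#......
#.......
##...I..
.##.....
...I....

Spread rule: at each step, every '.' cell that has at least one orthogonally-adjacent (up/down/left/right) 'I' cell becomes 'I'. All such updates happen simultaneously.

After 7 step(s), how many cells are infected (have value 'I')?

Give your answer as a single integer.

Step 0 (initial): 2 infected
Step 1: +7 new -> 9 infected
Step 2: +9 new -> 18 infected
Step 3: +9 new -> 27 infected
Step 4: +7 new -> 34 infected
Step 5: +4 new -> 38 infected
Step 6: +1 new -> 39 infected
Step 7: +1 new -> 40 infected

Answer: 40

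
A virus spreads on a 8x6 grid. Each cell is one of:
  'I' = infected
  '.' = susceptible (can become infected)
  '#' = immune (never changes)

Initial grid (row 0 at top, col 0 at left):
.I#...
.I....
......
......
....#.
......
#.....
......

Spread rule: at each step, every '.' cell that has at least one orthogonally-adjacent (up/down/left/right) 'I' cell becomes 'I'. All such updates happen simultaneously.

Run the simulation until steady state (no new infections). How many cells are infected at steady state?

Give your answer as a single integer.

Step 0 (initial): 2 infected
Step 1: +4 new -> 6 infected
Step 2: +4 new -> 10 infected
Step 3: +6 new -> 16 infected
Step 4: +7 new -> 23 infected
Step 5: +7 new -> 30 infected
Step 6: +4 new -> 34 infected
Step 7: +5 new -> 39 infected
Step 8: +3 new -> 42 infected
Step 9: +2 new -> 44 infected
Step 10: +1 new -> 45 infected
Step 11: +0 new -> 45 infected

Answer: 45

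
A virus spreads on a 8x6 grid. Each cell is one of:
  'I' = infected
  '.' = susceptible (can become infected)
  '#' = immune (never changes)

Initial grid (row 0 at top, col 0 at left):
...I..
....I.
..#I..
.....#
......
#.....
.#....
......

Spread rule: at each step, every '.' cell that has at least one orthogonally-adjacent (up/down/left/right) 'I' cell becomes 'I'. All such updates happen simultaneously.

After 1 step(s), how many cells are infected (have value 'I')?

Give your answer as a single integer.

Step 0 (initial): 3 infected
Step 1: +6 new -> 9 infected

Answer: 9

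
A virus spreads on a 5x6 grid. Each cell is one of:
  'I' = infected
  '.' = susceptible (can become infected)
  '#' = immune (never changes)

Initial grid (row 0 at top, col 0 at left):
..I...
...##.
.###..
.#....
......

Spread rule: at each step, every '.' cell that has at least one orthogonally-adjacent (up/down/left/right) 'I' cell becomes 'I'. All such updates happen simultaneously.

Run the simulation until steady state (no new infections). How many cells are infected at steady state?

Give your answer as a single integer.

Answer: 24

Derivation:
Step 0 (initial): 1 infected
Step 1: +3 new -> 4 infected
Step 2: +3 new -> 7 infected
Step 3: +2 new -> 9 infected
Step 4: +2 new -> 11 infected
Step 5: +2 new -> 13 infected
Step 6: +3 new -> 16 infected
Step 7: +3 new -> 19 infected
Step 8: +3 new -> 22 infected
Step 9: +2 new -> 24 infected
Step 10: +0 new -> 24 infected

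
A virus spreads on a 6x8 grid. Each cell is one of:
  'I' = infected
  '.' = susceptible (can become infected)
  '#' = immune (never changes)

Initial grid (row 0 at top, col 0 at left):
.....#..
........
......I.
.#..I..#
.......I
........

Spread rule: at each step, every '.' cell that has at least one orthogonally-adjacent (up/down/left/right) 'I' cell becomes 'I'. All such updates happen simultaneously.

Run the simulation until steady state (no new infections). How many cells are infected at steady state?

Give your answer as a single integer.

Answer: 45

Derivation:
Step 0 (initial): 3 infected
Step 1: +10 new -> 13 infected
Step 2: +10 new -> 23 infected
Step 3: +7 new -> 30 infected
Step 4: +5 new -> 35 infected
Step 5: +5 new -> 40 infected
Step 6: +4 new -> 44 infected
Step 7: +1 new -> 45 infected
Step 8: +0 new -> 45 infected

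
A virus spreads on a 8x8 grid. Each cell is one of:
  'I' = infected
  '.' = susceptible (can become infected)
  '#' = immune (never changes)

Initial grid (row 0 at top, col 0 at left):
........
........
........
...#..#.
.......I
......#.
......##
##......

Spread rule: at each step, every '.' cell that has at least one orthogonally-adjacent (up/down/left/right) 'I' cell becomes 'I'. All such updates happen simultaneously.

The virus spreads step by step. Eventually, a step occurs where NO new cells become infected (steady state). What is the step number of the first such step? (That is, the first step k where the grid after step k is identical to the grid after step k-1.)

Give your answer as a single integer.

Answer: 12

Derivation:
Step 0 (initial): 1 infected
Step 1: +3 new -> 4 infected
Step 2: +2 new -> 6 infected
Step 3: +5 new -> 11 infected
Step 4: +7 new -> 18 infected
Step 5: +7 new -> 25 infected
Step 6: +9 new -> 34 infected
Step 7: +9 new -> 43 infected
Step 8: +7 new -> 50 infected
Step 9: +4 new -> 54 infected
Step 10: +2 new -> 56 infected
Step 11: +1 new -> 57 infected
Step 12: +0 new -> 57 infected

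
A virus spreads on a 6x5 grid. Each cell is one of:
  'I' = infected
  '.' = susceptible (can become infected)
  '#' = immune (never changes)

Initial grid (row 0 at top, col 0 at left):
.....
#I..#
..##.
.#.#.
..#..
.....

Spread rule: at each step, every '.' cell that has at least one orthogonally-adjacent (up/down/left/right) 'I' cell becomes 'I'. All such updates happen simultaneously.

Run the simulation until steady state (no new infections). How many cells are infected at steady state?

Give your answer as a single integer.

Answer: 22

Derivation:
Step 0 (initial): 1 infected
Step 1: +3 new -> 4 infected
Step 2: +4 new -> 8 infected
Step 3: +2 new -> 10 infected
Step 4: +2 new -> 12 infected
Step 5: +2 new -> 14 infected
Step 6: +1 new -> 15 infected
Step 7: +1 new -> 16 infected
Step 8: +1 new -> 17 infected
Step 9: +2 new -> 19 infected
Step 10: +1 new -> 20 infected
Step 11: +1 new -> 21 infected
Step 12: +1 new -> 22 infected
Step 13: +0 new -> 22 infected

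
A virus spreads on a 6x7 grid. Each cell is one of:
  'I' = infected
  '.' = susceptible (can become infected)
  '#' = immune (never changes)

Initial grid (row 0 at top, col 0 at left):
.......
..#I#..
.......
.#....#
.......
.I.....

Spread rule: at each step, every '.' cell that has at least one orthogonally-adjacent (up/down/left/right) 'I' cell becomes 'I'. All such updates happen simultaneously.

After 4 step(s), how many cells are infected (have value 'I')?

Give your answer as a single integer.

Step 0 (initial): 2 infected
Step 1: +5 new -> 7 infected
Step 2: +8 new -> 15 infected
Step 3: +9 new -> 24 infected
Step 4: +9 new -> 33 infected

Answer: 33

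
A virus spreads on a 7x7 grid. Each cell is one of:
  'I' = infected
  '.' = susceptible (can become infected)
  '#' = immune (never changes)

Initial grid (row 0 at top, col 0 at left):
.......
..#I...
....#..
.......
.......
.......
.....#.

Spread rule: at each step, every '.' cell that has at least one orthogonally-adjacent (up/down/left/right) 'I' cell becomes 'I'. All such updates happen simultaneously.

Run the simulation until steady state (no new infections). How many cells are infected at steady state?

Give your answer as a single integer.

Answer: 46

Derivation:
Step 0 (initial): 1 infected
Step 1: +3 new -> 4 infected
Step 2: +5 new -> 9 infected
Step 3: +8 new -> 17 infected
Step 4: +10 new -> 27 infected
Step 5: +8 new -> 35 infected
Step 6: +6 new -> 41 infected
Step 7: +3 new -> 44 infected
Step 8: +2 new -> 46 infected
Step 9: +0 new -> 46 infected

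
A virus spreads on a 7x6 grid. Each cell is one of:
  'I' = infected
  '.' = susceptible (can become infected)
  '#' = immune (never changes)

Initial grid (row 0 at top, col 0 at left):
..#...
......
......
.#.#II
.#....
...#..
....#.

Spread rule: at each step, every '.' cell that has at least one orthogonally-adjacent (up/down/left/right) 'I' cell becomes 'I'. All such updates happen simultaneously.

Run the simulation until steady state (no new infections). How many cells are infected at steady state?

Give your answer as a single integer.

Answer: 36

Derivation:
Step 0 (initial): 2 infected
Step 1: +4 new -> 6 infected
Step 2: +6 new -> 12 infected
Step 3: +6 new -> 18 infected
Step 4: +5 new -> 23 infected
Step 5: +4 new -> 27 infected
Step 6: +6 new -> 33 infected
Step 7: +3 new -> 36 infected
Step 8: +0 new -> 36 infected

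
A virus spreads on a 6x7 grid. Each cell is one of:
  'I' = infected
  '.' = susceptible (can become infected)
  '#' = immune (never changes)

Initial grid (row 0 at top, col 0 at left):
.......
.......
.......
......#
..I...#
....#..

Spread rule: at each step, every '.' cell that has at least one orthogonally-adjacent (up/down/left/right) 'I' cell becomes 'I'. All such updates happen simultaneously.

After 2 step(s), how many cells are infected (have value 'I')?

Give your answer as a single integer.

Step 0 (initial): 1 infected
Step 1: +4 new -> 5 infected
Step 2: +7 new -> 12 infected

Answer: 12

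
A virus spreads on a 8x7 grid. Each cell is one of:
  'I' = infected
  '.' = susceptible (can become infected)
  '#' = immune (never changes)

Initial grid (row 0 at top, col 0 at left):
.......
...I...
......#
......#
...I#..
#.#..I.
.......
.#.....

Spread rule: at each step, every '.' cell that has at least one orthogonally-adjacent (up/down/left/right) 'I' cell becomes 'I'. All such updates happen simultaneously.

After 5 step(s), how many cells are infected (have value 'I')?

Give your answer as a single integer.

Step 0 (initial): 3 infected
Step 1: +11 new -> 14 infected
Step 2: +15 new -> 29 infected
Step 3: +13 new -> 42 infected
Step 4: +6 new -> 48 infected
Step 5: +1 new -> 49 infected

Answer: 49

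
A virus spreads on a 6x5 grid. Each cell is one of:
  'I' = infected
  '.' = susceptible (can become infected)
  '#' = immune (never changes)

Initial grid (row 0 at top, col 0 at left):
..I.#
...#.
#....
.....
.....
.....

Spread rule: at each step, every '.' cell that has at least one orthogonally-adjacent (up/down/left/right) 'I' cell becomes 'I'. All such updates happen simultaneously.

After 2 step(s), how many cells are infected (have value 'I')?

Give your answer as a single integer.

Step 0 (initial): 1 infected
Step 1: +3 new -> 4 infected
Step 2: +3 new -> 7 infected

Answer: 7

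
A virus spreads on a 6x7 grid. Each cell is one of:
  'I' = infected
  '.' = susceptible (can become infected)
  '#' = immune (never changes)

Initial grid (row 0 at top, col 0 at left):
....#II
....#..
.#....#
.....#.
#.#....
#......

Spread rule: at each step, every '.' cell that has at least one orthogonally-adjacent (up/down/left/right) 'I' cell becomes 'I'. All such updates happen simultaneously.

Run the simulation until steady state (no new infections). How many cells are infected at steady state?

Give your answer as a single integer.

Answer: 34

Derivation:
Step 0 (initial): 2 infected
Step 1: +2 new -> 4 infected
Step 2: +1 new -> 5 infected
Step 3: +1 new -> 6 infected
Step 4: +2 new -> 8 infected
Step 5: +4 new -> 12 infected
Step 6: +6 new -> 18 infected
Step 7: +6 new -> 24 infected
Step 8: +7 new -> 31 infected
Step 9: +3 new -> 34 infected
Step 10: +0 new -> 34 infected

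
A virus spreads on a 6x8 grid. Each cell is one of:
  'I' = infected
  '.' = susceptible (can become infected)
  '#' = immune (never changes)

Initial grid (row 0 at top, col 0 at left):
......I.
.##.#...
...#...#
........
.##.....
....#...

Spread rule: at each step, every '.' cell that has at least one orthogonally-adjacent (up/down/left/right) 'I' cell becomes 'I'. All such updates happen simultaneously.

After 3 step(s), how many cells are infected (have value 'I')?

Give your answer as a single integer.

Step 0 (initial): 1 infected
Step 1: +3 new -> 4 infected
Step 2: +4 new -> 8 infected
Step 3: +3 new -> 11 infected

Answer: 11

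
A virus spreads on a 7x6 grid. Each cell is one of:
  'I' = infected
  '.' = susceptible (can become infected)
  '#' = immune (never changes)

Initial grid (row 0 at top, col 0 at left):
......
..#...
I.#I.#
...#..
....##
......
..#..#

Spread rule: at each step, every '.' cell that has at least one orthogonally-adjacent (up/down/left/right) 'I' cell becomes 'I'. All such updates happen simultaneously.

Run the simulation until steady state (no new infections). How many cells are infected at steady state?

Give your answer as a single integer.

Answer: 34

Derivation:
Step 0 (initial): 2 infected
Step 1: +5 new -> 7 infected
Step 2: +7 new -> 14 infected
Step 3: +8 new -> 22 infected
Step 4: +4 new -> 26 infected
Step 5: +3 new -> 29 infected
Step 6: +1 new -> 30 infected
Step 7: +2 new -> 32 infected
Step 8: +2 new -> 34 infected
Step 9: +0 new -> 34 infected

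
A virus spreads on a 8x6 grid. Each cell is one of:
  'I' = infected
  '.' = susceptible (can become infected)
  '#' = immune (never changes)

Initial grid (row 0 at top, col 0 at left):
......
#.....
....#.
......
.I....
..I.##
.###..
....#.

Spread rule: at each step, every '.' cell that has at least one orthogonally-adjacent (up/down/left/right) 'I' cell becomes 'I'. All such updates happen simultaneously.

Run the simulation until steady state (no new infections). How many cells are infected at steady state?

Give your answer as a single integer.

Step 0 (initial): 2 infected
Step 1: +5 new -> 7 infected
Step 2: +5 new -> 12 infected
Step 3: +6 new -> 18 infected
Step 4: +6 new -> 24 infected
Step 5: +5 new -> 29 infected
Step 6: +4 new -> 33 infected
Step 7: +3 new -> 36 infected
Step 8: +1 new -> 37 infected
Step 9: +0 new -> 37 infected

Answer: 37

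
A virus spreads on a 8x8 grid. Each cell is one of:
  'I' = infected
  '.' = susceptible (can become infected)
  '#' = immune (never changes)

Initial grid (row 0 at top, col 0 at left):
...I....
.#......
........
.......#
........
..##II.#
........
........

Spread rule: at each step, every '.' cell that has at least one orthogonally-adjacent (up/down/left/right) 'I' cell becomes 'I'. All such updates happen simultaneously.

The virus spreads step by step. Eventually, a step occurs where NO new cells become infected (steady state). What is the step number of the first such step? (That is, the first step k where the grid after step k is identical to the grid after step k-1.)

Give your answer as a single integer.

Step 0 (initial): 3 infected
Step 1: +8 new -> 11 infected
Step 2: +13 new -> 24 infected
Step 3: +14 new -> 38 infected
Step 4: +10 new -> 48 infected
Step 5: +8 new -> 56 infected
Step 6: +3 new -> 59 infected
Step 7: +0 new -> 59 infected

Answer: 7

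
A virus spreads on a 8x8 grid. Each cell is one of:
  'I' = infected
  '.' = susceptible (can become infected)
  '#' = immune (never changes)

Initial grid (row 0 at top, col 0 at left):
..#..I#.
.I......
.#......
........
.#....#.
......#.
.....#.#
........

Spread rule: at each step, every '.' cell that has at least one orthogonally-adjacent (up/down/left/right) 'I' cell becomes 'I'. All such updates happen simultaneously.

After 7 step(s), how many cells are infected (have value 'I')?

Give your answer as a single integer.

Step 0 (initial): 2 infected
Step 1: +5 new -> 7 infected
Step 2: +8 new -> 15 infected
Step 3: +7 new -> 22 infected
Step 4: +9 new -> 31 infected
Step 5: +6 new -> 37 infected
Step 6: +6 new -> 43 infected
Step 7: +6 new -> 49 infected

Answer: 49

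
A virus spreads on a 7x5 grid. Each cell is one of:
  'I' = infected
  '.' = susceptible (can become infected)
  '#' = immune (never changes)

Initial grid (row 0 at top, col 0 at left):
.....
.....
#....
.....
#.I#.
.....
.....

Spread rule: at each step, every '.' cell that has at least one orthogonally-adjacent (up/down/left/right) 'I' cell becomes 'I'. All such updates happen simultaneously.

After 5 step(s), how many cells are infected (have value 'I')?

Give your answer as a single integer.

Answer: 30

Derivation:
Step 0 (initial): 1 infected
Step 1: +3 new -> 4 infected
Step 2: +6 new -> 10 infected
Step 3: +9 new -> 19 infected
Step 4: +7 new -> 26 infected
Step 5: +4 new -> 30 infected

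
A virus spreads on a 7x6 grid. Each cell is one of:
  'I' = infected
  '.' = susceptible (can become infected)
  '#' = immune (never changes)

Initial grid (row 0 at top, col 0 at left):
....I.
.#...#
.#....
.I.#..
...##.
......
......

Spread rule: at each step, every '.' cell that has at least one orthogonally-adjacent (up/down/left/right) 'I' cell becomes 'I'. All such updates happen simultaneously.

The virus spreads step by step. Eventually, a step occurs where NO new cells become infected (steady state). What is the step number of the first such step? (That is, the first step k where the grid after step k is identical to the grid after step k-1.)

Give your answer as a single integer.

Step 0 (initial): 2 infected
Step 1: +6 new -> 8 infected
Step 2: +8 new -> 16 infected
Step 3: +9 new -> 25 infected
Step 4: +5 new -> 30 infected
Step 5: +3 new -> 33 infected
Step 6: +2 new -> 35 infected
Step 7: +1 new -> 36 infected
Step 8: +0 new -> 36 infected

Answer: 8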